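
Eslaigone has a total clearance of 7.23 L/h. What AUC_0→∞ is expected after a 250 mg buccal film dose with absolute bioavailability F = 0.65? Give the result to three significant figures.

AUC_0→∞ = F × Dose / CL
        = 0.65 × 250 / 7.23 = 22.4758 mg/L·h

AUC = 22.5 mg/L·h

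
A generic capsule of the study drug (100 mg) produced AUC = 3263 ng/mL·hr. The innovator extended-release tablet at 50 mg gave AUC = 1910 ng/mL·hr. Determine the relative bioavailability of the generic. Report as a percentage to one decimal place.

F_rel = (AUC_test/D_test) / (AUC_ref/D_ref)
      = (3263/100) / (1910/50)
      = 32.63 / 38.2 = 0.8542 = 85.42%

F_rel = 85.4%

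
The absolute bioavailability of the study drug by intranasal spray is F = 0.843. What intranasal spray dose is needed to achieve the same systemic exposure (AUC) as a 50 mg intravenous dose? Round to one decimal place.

For equal systemic exposure: F × D_ev = D_iv
D_ev = D_iv / F = 50 / 0.843 = 59.312 mg

D_intranasal = 59.3 mg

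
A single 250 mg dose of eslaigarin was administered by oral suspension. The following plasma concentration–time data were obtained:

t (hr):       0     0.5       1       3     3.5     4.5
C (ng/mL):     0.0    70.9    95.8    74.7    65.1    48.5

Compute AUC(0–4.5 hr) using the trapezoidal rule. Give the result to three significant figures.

AUC = 322 ng/mL·hr

Trapezoidal AUC_0→4.5:
  [0→0.5]: (0.0+70.9)/2 × 0.5 = 17.725
  [0.5→1]: (70.9+95.8)/2 × 0.5 = 41.675
  [1→3]: (95.8+74.7)/2 × 2 = 170.5
  [3→3.5]: (74.7+65.1)/2 × 0.5 = 34.95
  [3.5→4.5]: (65.1+48.5)/2 × 1 = 56.8
  Sum = 321.65 ng/mL·hr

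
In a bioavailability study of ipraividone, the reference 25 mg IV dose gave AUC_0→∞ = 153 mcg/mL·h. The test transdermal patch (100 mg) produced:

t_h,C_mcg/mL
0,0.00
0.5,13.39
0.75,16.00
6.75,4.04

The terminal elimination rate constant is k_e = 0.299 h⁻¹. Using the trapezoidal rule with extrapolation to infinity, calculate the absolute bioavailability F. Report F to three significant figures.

F = 0.132

Trapezoidal AUC_0→6.75 (transdermal patch):
  [0→0.5]: (0.00+13.39)/2 × 0.5 = 3.3475
  [0.5→0.75]: (13.39+16.00)/2 × 0.25 = 3.67375
  [0.75→6.75]: (16.00+4.04)/2 × 6 = 60.12
  Sum = 67.14125 mcg/mL·h
Tail: C_last/k_e = 4.04/0.299 = 13.512
AUC_0→∞ (transdermal patch) = 67.14125 + 13.512 = 80.65325 mcg/mL·h
F = (AUC_ev/D_ev)/(AUC_iv/D_iv) = (80.65325/100)/(153/25) = 0.8065325/6.12 = 0.1318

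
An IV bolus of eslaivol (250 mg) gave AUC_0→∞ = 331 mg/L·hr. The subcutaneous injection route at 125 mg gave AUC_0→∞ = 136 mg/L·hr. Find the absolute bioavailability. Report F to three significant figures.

F = (AUC_ev / D_ev) / (AUC_iv / D_iv)
  = (136/125) / (331/250)
  = 1.088 / 1.324 = 0.8218

F = 0.822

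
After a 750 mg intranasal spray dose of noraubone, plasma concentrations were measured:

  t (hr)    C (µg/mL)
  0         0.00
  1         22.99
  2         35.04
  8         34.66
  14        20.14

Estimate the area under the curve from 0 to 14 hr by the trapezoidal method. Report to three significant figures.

Trapezoidal AUC_0→14:
  [0→1]: (0.00+22.99)/2 × 1 = 11.495
  [1→2]: (22.99+35.04)/2 × 1 = 29.015
  [2→8]: (35.04+34.66)/2 × 6 = 209.1
  [8→14]: (34.66+20.14)/2 × 6 = 164.4
  Sum = 414.01 µg/mL·hr

AUC = 414 µg/mL·hr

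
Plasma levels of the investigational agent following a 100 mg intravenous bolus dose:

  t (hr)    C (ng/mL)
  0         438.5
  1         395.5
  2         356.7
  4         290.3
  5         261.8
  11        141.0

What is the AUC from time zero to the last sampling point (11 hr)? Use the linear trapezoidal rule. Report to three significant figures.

Trapezoidal AUC_0→11:
  [0→1]: (438.5+395.5)/2 × 1 = 417.0
  [1→2]: (395.5+356.7)/2 × 1 = 376.1
  [2→4]: (356.7+290.3)/2 × 2 = 647.0
  [4→5]: (290.3+261.8)/2 × 1 = 276.05
  [5→11]: (261.8+141.0)/2 × 6 = 1208.4
  Sum = 2924.55 ng/mL·hr

AUC = 2920 ng/mL·hr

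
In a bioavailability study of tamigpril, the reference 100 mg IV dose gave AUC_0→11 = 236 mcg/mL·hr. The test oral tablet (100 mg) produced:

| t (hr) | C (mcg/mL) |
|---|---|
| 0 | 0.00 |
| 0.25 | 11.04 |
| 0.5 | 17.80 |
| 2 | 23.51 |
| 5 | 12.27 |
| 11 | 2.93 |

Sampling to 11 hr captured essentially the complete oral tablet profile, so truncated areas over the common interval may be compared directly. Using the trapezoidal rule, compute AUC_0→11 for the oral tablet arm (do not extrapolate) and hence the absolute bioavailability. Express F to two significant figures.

F = 0.57

Trapezoidal AUC_0→11 (oral tablet):
  [0→0.25]: (0.00+11.04)/2 × 0.25 = 1.38
  [0.25→0.5]: (11.04+17.80)/2 × 0.25 = 3.605
  [0.5→2]: (17.80+23.51)/2 × 1.5 = 30.9825
  [2→5]: (23.51+12.27)/2 × 3 = 53.67
  [5→11]: (12.27+2.93)/2 × 6 = 45.6
  Sum = 135.2375 mcg/mL·hr
F = (AUC_ev/D_ev)/(AUC_iv/D_iv) = (135.2375/100)/(236/100) = 1.352375/2.36 = 0.5730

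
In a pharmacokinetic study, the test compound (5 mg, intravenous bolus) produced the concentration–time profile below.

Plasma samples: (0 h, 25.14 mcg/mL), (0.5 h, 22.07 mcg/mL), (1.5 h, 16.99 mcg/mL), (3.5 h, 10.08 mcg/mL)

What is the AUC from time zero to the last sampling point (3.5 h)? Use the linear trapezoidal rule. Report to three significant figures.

AUC = 58.4 mcg/mL·h

Trapezoidal AUC_0→3.5:
  [0→0.5]: (25.14+22.07)/2 × 0.5 = 11.8025
  [0.5→1.5]: (22.07+16.99)/2 × 1 = 19.53
  [1.5→3.5]: (16.99+10.08)/2 × 2 = 27.07
  Sum = 58.4025 mcg/mL·h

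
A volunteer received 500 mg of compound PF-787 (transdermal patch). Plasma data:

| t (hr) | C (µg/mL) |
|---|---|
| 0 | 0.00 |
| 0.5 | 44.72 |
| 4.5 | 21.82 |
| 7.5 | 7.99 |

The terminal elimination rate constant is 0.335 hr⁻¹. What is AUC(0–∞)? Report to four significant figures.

Trapezoidal AUC_0→7.5:
  [0→0.5]: (0.00+44.72)/2 × 0.5 = 11.18
  [0.5→4.5]: (44.72+21.82)/2 × 4 = 133.08
  [4.5→7.5]: (21.82+7.99)/2 × 3 = 44.715
  Sum = 188.975 µg/mL·hr
Extrapolated tail: C_last / k_e = 7.99 / 0.335 = 23.851
AUC_0→∞ = 188.975 + 23.851 = 212.826 µg/mL·hr

AUC = 212.8 µg/mL·hr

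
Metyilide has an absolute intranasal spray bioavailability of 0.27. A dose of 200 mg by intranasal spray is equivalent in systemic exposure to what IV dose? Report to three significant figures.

Systemic exposure from an extravascular dose = F × D_ev, so the equivalent IV dose is F × D_ev.
D_iv = F × D_ev = 0.27 × 200 = 54 mg

D_iv = 54.0 mg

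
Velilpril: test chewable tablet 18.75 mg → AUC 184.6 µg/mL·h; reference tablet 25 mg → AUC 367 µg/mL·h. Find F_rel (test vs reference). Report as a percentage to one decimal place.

F_rel = 67.1%

F_rel = (AUC_test/D_test) / (AUC_ref/D_ref)
      = (184.6/18.75) / (367/25)
      = 9.84533 / 14.68 = 0.6707 = 67.07%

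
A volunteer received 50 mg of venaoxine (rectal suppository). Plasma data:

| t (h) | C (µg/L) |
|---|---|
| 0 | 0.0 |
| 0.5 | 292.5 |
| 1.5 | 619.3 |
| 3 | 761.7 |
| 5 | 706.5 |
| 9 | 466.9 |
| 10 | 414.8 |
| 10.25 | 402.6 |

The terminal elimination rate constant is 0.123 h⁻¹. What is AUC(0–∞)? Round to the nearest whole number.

Trapezoidal AUC_0→10.25:
  [0→0.5]: (0.0+292.5)/2 × 0.5 = 73.125
  [0.5→1.5]: (292.5+619.3)/2 × 1 = 455.9
  [1.5→3]: (619.3+761.7)/2 × 1.5 = 1035.75
  [3→5]: (761.7+706.5)/2 × 2 = 1468.2
  [5→9]: (706.5+466.9)/2 × 4 = 2346.8
  [9→10]: (466.9+414.8)/2 × 1 = 440.85
  [10→10.25]: (414.8+402.6)/2 × 0.25 = 102.175
  Sum = 5922.8 µg/L·h
Extrapolated tail: C_last / k_e = 402.6 / 0.123 = 3273.171
AUC_0→∞ = 5922.8 + 3273.171 = 9195.971 µg/L·h

AUC = 9196 µg/L·h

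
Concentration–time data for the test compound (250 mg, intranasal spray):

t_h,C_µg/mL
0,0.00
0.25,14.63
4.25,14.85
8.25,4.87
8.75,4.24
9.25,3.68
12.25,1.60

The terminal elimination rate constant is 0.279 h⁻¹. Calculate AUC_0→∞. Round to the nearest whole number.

Trapezoidal AUC_0→12.25:
  [0→0.25]: (0.00+14.63)/2 × 0.25 = 1.82875
  [0.25→4.25]: (14.63+14.85)/2 × 4 = 58.96
  [4.25→8.25]: (14.85+4.87)/2 × 4 = 39.44
  [8.25→8.75]: (4.87+4.24)/2 × 0.5 = 2.2775
  [8.75→9.25]: (4.24+3.68)/2 × 0.5 = 1.98
  [9.25→12.25]: (3.68+1.60)/2 × 3 = 7.92
  Sum = 112.40625 µg/mL·h
Extrapolated tail: C_last / k_e = 1.60 / 0.279 = 5.735
AUC_0→∞ = 112.40625 + 5.735 = 118.14125 µg/mL·h

AUC = 118 µg/mL·h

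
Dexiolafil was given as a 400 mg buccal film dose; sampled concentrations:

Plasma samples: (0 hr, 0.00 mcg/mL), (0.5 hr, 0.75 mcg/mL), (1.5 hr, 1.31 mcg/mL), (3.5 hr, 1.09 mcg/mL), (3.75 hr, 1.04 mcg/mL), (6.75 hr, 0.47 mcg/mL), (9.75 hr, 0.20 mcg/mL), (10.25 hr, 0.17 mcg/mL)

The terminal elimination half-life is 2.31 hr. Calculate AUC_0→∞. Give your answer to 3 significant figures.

AUC = 7.81 mcg/mL·hr

Trapezoidal AUC_0→10.25:
  [0→0.5]: (0.00+0.75)/2 × 0.5 = 0.1875
  [0.5→1.5]: (0.75+1.31)/2 × 1 = 1.03
  [1.5→3.5]: (1.31+1.09)/2 × 2 = 2.4
  [3.5→3.75]: (1.09+1.04)/2 × 0.25 = 0.26625
  [3.75→6.75]: (1.04+0.47)/2 × 3 = 2.265
  [6.75→9.75]: (0.47+0.20)/2 × 3 = 1.005
  [9.75→10.25]: (0.20+0.17)/2 × 0.5 = 0.0925
  Sum = 7.24625 mcg/mL·hr
k_e = ln2 / t½ = 0.693147 / 2.31 = 0.3001 hr^-1
Extrapolated tail: C_last / k_e = 0.17 / 0.3001 = 0.566
AUC_0→∞ = 7.24625 + 0.566 = 7.81225 mcg/mL·hr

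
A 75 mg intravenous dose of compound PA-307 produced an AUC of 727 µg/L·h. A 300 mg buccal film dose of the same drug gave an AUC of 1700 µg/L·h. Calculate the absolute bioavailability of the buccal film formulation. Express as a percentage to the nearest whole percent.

F = (AUC_ev / D_ev) / (AUC_iv / D_iv)
  = (1700/300) / (727/75)
  = 5.66667 / 9.69333 = 0.5846
  = 58.46%

F = 58%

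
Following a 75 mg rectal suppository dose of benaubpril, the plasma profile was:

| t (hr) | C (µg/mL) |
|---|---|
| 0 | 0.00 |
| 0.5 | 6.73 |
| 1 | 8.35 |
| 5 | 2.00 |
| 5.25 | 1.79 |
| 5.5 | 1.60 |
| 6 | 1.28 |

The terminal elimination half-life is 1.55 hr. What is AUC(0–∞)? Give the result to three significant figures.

AUC = 30.6 µg/mL·hr

Trapezoidal AUC_0→6:
  [0→0.5]: (0.00+6.73)/2 × 0.5 = 1.6825
  [0.5→1]: (6.73+8.35)/2 × 0.5 = 3.77
  [1→5]: (8.35+2.00)/2 × 4 = 20.7
  [5→5.25]: (2.00+1.79)/2 × 0.25 = 0.47375
  [5.25→5.5]: (1.79+1.60)/2 × 0.25 = 0.42375
  [5.5→6]: (1.60+1.28)/2 × 0.5 = 0.72
  Sum = 27.77 µg/mL·hr
k_e = ln2 / t½ = 0.693147 / 1.55 = 0.4472 hr^-1
Extrapolated tail: C_last / k_e = 1.28 / 0.4472 = 2.862
AUC_0→∞ = 27.77 + 2.862 = 30.632 µg/mL·hr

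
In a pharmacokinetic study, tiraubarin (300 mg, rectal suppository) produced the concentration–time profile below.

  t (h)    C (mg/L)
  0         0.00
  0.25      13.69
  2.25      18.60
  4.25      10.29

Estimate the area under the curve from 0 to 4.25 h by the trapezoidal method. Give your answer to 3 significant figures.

Trapezoidal AUC_0→4.25:
  [0→0.25]: (0.00+13.69)/2 × 0.25 = 1.71125
  [0.25→2.25]: (13.69+18.60)/2 × 2 = 32.29
  [2.25→4.25]: (18.60+10.29)/2 × 2 = 28.89
  Sum = 62.89125 mg/L·h

AUC = 62.9 mg/L·h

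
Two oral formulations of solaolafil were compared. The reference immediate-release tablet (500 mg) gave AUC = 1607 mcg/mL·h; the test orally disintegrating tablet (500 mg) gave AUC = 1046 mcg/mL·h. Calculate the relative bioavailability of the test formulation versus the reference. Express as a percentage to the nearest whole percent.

F_rel = 65%

F_rel = (AUC_test/D_test) / (AUC_ref/D_ref)
      = (1046/500) / (1607/500)
      = 2.092 / 3.214 = 0.6509 = 65.09%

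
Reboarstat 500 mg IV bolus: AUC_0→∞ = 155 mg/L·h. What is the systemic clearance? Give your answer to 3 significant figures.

CL = Dose_iv / AUC_0→∞
   = 500 / 155 = 3.22581 L/h

CL = 3.23 L/h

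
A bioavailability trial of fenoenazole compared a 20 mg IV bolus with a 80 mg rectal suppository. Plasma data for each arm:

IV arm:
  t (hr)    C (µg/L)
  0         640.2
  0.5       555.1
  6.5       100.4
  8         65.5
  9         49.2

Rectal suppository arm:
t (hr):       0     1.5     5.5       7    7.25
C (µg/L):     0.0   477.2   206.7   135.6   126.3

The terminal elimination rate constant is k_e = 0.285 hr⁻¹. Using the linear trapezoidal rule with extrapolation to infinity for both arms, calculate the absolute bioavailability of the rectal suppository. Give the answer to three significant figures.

F = 0.235

Trapezoidal AUC_0→9 (IV):
  [0→0.5]: (640.2+555.1)/2 × 0.5 = 298.825
  [0.5→6.5]: (555.1+100.4)/2 × 6 = 1966.5
  [6.5→8]: (100.4+65.5)/2 × 1.5 = 124.425
  [8→9]: (65.5+49.2)/2 × 1 = 57.35
  Sum = 2447.1 µg/L·hr
IV tail: 49.2/0.285 = 172.632; AUC_iv,0→∞ = 2447.1 + 172.632 = 2619.732 µg/L·hr
Trapezoidal AUC_0→7.25 (rectal suppository):
  [0→1.5]: (0.0+477.2)/2 × 1.5 = 357.9
  [1.5→5.5]: (477.2+206.7)/2 × 4 = 1367.8
  [5.5→7]: (206.7+135.6)/2 × 1.5 = 256.725
  [7→7.25]: (135.6+126.3)/2 × 0.25 = 32.7375
  Sum = 2015.1625 µg/L·hr
rectal suppository tail: 126.3/0.285 = 443.158; AUC_ev,0→∞ = 2015.1625 + 443.158 = 2458.3205 µg/L·hr
F = (AUC_ev/D_ev)/(AUC_iv/D_iv) = (2458.3205/80)/(2619.732/20) = 30.729/130.9866 = 0.2346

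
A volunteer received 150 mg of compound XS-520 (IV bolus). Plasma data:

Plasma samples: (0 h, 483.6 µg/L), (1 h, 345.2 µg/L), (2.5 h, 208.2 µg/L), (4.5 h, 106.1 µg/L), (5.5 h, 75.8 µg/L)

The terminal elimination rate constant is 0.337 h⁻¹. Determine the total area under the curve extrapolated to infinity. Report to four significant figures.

Trapezoidal AUC_0→5.5:
  [0→1]: (483.6+345.2)/2 × 1 = 414.4
  [1→2.5]: (345.2+208.2)/2 × 1.5 = 415.05
  [2.5→4.5]: (208.2+106.1)/2 × 2 = 314.3
  [4.5→5.5]: (106.1+75.8)/2 × 1 = 90.95
  Sum = 1234.7 µg/L·h
Extrapolated tail: C_last / k_e = 75.8 / 0.337 = 224.926
AUC_0→∞ = 1234.7 + 224.926 = 1459.626 µg/L·h

AUC = 1460 µg/L·h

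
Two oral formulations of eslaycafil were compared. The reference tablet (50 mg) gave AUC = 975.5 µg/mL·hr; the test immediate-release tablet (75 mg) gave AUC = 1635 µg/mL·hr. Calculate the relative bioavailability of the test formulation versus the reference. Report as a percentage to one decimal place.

F_rel = (AUC_test/D_test) / (AUC_ref/D_ref)
      = (1635/75) / (975.5/50)
      = 21.8 / 19.51 = 1.1174 = 111.74%

F_rel = 111.7%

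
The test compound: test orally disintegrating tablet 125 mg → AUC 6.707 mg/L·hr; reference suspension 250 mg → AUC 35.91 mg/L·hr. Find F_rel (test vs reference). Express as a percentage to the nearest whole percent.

F_rel = (AUC_test/D_test) / (AUC_ref/D_ref)
      = (6.707/125) / (35.91/250)
      = 0.053656 / 0.14364 = 0.3735 = 37.35%

F_rel = 37%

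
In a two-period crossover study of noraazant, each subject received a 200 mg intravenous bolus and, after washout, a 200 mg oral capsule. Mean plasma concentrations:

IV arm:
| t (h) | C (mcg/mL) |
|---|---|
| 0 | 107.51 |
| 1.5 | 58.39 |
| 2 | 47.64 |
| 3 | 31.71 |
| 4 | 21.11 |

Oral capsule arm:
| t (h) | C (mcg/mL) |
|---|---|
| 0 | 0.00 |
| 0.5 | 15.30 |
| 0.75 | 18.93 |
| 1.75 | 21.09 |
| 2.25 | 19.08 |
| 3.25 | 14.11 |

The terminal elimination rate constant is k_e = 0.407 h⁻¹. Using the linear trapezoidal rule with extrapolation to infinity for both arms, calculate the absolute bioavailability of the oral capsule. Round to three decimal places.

F = 0.333

Trapezoidal AUC_0→4 (IV):
  [0→1.5]: (107.51+58.39)/2 × 1.5 = 124.425
  [1.5→2]: (58.39+47.64)/2 × 0.5 = 26.5075
  [2→3]: (47.64+31.71)/2 × 1 = 39.675
  [3→4]: (31.71+21.11)/2 × 1 = 26.41
  Sum = 217.0175 mcg/mL·h
IV tail: 21.11/0.407 = 51.867; AUC_iv,0→∞ = 217.0175 + 51.867 = 268.8845 mcg/mL·h
Trapezoidal AUC_0→3.25 (oral capsule):
  [0→0.5]: (0.00+15.30)/2 × 0.5 = 3.825
  [0.5→0.75]: (15.30+18.93)/2 × 0.25 = 4.27875
  [0.75→1.75]: (18.93+21.09)/2 × 1 = 20.01
  [1.75→2.25]: (21.09+19.08)/2 × 0.5 = 10.0425
  [2.25→3.25]: (19.08+14.11)/2 × 1 = 16.595
  Sum = 54.75125 mcg/mL·h
oral capsule tail: 14.11/0.407 = 34.668; AUC_ev,0→∞ = 54.75125 + 34.668 = 89.41925 mcg/mL·h
F = (AUC_ev/D_ev)/(AUC_iv/D_iv) = (89.41925/200)/(268.8845/200) = 0.44709625/1.3444225 = 0.3326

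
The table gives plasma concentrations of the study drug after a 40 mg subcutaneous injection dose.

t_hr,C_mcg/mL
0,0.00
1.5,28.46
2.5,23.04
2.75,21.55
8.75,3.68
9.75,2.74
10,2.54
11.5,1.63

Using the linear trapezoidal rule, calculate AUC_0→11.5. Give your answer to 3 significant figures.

AUC = 135 mcg/mL·hr

Trapezoidal AUC_0→11.5:
  [0→1.5]: (0.00+28.46)/2 × 1.5 = 21.345
  [1.5→2.5]: (28.46+23.04)/2 × 1 = 25.75
  [2.5→2.75]: (23.04+21.55)/2 × 0.25 = 5.57375
  [2.75→8.75]: (21.55+3.68)/2 × 6 = 75.69
  [8.75→9.75]: (3.68+2.74)/2 × 1 = 3.21
  [9.75→10]: (2.74+2.54)/2 × 0.25 = 0.66
  [10→11.5]: (2.54+1.63)/2 × 1.5 = 3.1275
  Sum = 135.35625 mcg/mL·hr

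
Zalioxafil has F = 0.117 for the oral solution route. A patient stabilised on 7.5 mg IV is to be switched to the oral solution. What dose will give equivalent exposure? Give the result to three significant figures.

D_oral = 64.1 mg

For equal systemic exposure: F × D_ev = D_iv
D_ev = D_iv / F = 7.5 / 0.117 = 64.1026 mg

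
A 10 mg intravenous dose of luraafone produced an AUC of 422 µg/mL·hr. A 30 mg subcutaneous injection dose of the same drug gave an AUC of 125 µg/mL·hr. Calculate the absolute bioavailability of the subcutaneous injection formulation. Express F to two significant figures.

F = 0.099

F = (AUC_ev / D_ev) / (AUC_iv / D_iv)
  = (125/30) / (422/10)
  = 4.16667 / 42.2 = 0.0987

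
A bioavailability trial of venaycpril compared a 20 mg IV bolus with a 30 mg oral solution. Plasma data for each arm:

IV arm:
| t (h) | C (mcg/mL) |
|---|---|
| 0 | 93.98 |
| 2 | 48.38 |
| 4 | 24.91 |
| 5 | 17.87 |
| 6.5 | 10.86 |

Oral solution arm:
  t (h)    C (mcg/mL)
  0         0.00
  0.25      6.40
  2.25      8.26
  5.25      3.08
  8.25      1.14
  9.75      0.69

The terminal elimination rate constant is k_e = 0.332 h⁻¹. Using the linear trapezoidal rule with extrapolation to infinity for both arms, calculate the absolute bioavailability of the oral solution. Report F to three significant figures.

F = 0.0967

Trapezoidal AUC_0→6.5 (IV):
  [0→2]: (93.98+48.38)/2 × 2 = 142.36
  [2→4]: (48.38+24.91)/2 × 2 = 73.29
  [4→5]: (24.91+17.87)/2 × 1 = 21.39
  [5→6.5]: (17.87+10.86)/2 × 1.5 = 21.5475
  Sum = 258.5875 mcg/mL·h
IV tail: 10.86/0.332 = 32.711; AUC_iv,0→∞ = 258.5875 + 32.711 = 291.2985 mcg/mL·h
Trapezoidal AUC_0→9.75 (oral solution):
  [0→0.25]: (0.00+6.40)/2 × 0.25 = 0.8
  [0.25→2.25]: (6.40+8.26)/2 × 2 = 14.66
  [2.25→5.25]: (8.26+3.08)/2 × 3 = 17.01
  [5.25→8.25]: (3.08+1.14)/2 × 3 = 6.33
  [8.25→9.75]: (1.14+0.69)/2 × 1.5 = 1.3725
  Sum = 40.1725 mcg/mL·h
oral solution tail: 0.69/0.332 = 2.078; AUC_ev,0→∞ = 40.1725 + 2.078 = 42.2505 mcg/mL·h
F = (AUC_ev/D_ev)/(AUC_iv/D_iv) = (42.2505/30)/(291.2985/20) = 1.40835/14.564925 = 0.0967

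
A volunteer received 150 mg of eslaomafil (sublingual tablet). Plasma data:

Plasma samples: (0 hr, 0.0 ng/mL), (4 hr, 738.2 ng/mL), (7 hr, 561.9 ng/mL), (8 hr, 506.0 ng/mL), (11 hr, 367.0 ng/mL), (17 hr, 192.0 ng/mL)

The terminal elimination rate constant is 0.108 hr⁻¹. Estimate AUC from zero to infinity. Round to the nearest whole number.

AUC = 8725 ng/mL·hr

Trapezoidal AUC_0→17:
  [0→4]: (0.0+738.2)/2 × 4 = 1476.4
  [4→7]: (738.2+561.9)/2 × 3 = 1950.15
  [7→8]: (561.9+506.0)/2 × 1 = 533.95
  [8→11]: (506.0+367.0)/2 × 3 = 1309.5
  [11→17]: (367.0+192.0)/2 × 6 = 1677.0
  Sum = 6947.0 ng/mL·hr
Extrapolated tail: C_last / k_e = 192.0 / 0.108 = 1777.778
AUC_0→∞ = 6947.0 + 1777.778 = 8724.778 ng/mL·hr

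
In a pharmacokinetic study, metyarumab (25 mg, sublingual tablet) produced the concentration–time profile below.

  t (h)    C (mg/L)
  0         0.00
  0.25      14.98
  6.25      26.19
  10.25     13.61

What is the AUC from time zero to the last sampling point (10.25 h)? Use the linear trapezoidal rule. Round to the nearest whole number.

AUC = 205 mg/L·h

Trapezoidal AUC_0→10.25:
  [0→0.25]: (0.00+14.98)/2 × 0.25 = 1.8725
  [0.25→6.25]: (14.98+26.19)/2 × 6 = 123.51
  [6.25→10.25]: (26.19+13.61)/2 × 4 = 79.6
  Sum = 204.9825 mg/L·h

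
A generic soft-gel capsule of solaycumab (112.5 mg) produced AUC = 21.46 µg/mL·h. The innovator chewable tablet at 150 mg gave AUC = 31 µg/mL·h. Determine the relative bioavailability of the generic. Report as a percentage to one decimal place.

F_rel = (AUC_test/D_test) / (AUC_ref/D_ref)
      = (21.46/112.5) / (31/150)
      = 0.190756 / 0.206667 = 0.9230 = 92.30%

F_rel = 92.3%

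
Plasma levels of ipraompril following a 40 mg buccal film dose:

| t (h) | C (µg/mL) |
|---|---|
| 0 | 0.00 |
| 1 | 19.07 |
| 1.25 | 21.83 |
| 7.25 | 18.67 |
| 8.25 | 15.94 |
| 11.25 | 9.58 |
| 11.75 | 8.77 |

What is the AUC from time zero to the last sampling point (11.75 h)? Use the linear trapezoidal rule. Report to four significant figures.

AUC = 196.3 µg/mL·h

Trapezoidal AUC_0→11.75:
  [0→1]: (0.00+19.07)/2 × 1 = 9.535
  [1→1.25]: (19.07+21.83)/2 × 0.25 = 5.1125
  [1.25→7.25]: (21.83+18.67)/2 × 6 = 121.5
  [7.25→8.25]: (18.67+15.94)/2 × 1 = 17.305
  [8.25→11.25]: (15.94+9.58)/2 × 3 = 38.28
  [11.25→11.75]: (9.58+8.77)/2 × 0.5 = 4.5875
  Sum = 196.32 µg/mL·h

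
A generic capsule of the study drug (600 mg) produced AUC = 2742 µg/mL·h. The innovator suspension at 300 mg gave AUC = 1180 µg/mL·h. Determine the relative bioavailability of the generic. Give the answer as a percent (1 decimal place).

F_rel = (AUC_test/D_test) / (AUC_ref/D_ref)
      = (2742/600) / (1180/300)
      = 4.57 / 3.93333 = 1.1619 = 116.19%

F_rel = 116.2%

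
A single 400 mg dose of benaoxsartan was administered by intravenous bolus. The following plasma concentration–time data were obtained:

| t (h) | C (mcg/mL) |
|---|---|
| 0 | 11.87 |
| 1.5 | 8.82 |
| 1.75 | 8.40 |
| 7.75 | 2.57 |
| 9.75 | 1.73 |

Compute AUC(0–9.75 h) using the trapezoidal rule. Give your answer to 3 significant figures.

Trapezoidal AUC_0→9.75:
  [0→1.5]: (11.87+8.82)/2 × 1.5 = 15.5175
  [1.5→1.75]: (8.82+8.40)/2 × 0.25 = 2.1525
  [1.75→7.75]: (8.40+2.57)/2 × 6 = 32.91
  [7.75→9.75]: (2.57+1.73)/2 × 2 = 4.3
  Sum = 54.88 mcg/mL·h

AUC = 54.9 mcg/mL·h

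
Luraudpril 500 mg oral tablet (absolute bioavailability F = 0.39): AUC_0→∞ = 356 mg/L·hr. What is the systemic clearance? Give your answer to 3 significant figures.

CL = F × Dose / AUC_0→∞
   = 0.39 × 500 / 356 = 0.547753 L/hr

CL = 0.548 L/hr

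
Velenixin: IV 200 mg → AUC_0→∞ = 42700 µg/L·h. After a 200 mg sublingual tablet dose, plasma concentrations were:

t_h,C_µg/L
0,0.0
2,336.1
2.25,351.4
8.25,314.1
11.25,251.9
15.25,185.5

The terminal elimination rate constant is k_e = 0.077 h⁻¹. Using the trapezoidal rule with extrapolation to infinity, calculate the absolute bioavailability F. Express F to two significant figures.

Trapezoidal AUC_0→15.25 (sublingual tablet):
  [0→2]: (0.0+336.1)/2 × 2 = 336.1
  [2→2.25]: (336.1+351.4)/2 × 0.25 = 85.9375
  [2.25→8.25]: (351.4+314.1)/2 × 6 = 1996.5
  [8.25→11.25]: (314.1+251.9)/2 × 3 = 849.0
  [11.25→15.25]: (251.9+185.5)/2 × 4 = 874.8
  Sum = 4142.3375 µg/L·h
Tail: C_last/k_e = 185.5/0.077 = 2409.091
AUC_0→∞ (sublingual tablet) = 4142.3375 + 2409.091 = 6551.4285 µg/L·h
F = (AUC_ev/D_ev)/(AUC_iv/D_iv) = (6551.4285/200)/(42700/200) = 32.7571/213.5 = 0.1534

F = 0.15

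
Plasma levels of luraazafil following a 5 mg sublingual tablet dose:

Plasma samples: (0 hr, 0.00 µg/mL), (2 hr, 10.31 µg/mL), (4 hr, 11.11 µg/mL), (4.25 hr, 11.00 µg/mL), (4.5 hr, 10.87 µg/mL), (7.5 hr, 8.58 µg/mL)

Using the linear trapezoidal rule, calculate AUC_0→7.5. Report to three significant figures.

AUC = 66.4 µg/mL·hr

Trapezoidal AUC_0→7.5:
  [0→2]: (0.00+10.31)/2 × 2 = 10.31
  [2→4]: (10.31+11.11)/2 × 2 = 21.42
  [4→4.25]: (11.11+11.00)/2 × 0.25 = 2.76375
  [4.25→4.5]: (11.00+10.87)/2 × 0.25 = 2.73375
  [4.5→7.5]: (10.87+8.58)/2 × 3 = 29.175
  Sum = 66.4025 µg/mL·hr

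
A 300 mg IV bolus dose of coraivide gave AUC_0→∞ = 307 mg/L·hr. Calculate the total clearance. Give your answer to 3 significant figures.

CL = Dose_iv / AUC_0→∞
   = 300 / 307 = 0.977199 L/hr

CL = 0.977 L/hr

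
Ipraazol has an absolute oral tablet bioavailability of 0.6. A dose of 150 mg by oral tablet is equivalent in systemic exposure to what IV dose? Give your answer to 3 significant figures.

D_iv = 90.0 mg

Systemic exposure from an extravascular dose = F × D_ev, so the equivalent IV dose is F × D_ev.
D_iv = F × D_ev = 0.6 × 150 = 90 mg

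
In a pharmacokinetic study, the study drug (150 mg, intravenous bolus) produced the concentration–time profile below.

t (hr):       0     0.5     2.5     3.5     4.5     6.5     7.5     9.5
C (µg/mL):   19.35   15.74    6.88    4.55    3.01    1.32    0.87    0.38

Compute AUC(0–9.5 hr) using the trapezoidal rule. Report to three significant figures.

Trapezoidal AUC_0→9.5:
  [0→0.5]: (19.35+15.74)/2 × 0.5 = 8.7725
  [0.5→2.5]: (15.74+6.88)/2 × 2 = 22.62
  [2.5→3.5]: (6.88+4.55)/2 × 1 = 5.715
  [3.5→4.5]: (4.55+3.01)/2 × 1 = 3.78
  [4.5→6.5]: (3.01+1.32)/2 × 2 = 4.33
  [6.5→7.5]: (1.32+0.87)/2 × 1 = 1.095
  [7.5→9.5]: (0.87+0.38)/2 × 2 = 1.25
  Sum = 47.5625 µg/mL·hr

AUC = 47.6 µg/mL·hr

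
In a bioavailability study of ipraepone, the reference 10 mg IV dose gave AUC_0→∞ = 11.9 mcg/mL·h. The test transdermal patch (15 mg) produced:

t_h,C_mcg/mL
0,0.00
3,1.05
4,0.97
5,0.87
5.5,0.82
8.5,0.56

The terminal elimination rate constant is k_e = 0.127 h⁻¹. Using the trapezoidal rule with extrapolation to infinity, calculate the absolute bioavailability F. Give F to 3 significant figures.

Trapezoidal AUC_0→8.5 (transdermal patch):
  [0→3]: (0.00+1.05)/2 × 3 = 1.575
  [3→4]: (1.05+0.97)/2 × 1 = 1.01
  [4→5]: (0.97+0.87)/2 × 1 = 0.92
  [5→5.5]: (0.87+0.82)/2 × 0.5 = 0.4225
  [5.5→8.5]: (0.82+0.56)/2 × 3 = 2.07
  Sum = 5.9975 mcg/mL·h
Tail: C_last/k_e = 0.56/0.127 = 4.409
AUC_0→∞ (transdermal patch) = 5.9975 + 4.409 = 10.4065 mcg/mL·h
F = (AUC_ev/D_ev)/(AUC_iv/D_iv) = (10.4065/15)/(11.9/10) = 0.693767/1.19 = 0.5830

F = 0.583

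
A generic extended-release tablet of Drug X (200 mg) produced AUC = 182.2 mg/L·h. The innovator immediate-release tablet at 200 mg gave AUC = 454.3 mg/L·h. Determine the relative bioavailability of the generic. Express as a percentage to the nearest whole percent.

F_rel = 40%

F_rel = (AUC_test/D_test) / (AUC_ref/D_ref)
      = (182.2/200) / (454.3/200)
      = 0.911 / 2.2715 = 0.4011 = 40.11%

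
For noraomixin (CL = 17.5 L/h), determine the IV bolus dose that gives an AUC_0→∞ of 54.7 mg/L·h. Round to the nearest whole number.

Dose = 957 mg

Dose_iv = CL × AUC_0→∞
     = 17.5 × 54.7 = 957.25 mg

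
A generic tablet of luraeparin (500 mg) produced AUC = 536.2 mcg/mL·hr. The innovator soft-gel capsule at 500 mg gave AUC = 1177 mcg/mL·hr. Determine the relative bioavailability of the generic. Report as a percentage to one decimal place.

F_rel = 45.6%

F_rel = (AUC_test/D_test) / (AUC_ref/D_ref)
      = (536.2/500) / (1177/500)
      = 1.0724 / 2.354 = 0.4556 = 45.56%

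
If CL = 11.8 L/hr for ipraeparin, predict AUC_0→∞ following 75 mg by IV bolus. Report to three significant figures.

AUC_0→∞ = Dose_iv / CL
        = 75 / 11.8 = 6.35593 mg/L·hr

AUC = 6.36 mg/L·hr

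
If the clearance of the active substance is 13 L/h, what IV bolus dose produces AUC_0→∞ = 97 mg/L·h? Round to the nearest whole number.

Dose = 1261 mg

Dose_iv = CL × AUC_0→∞
     = 13 × 97 = 1261 mg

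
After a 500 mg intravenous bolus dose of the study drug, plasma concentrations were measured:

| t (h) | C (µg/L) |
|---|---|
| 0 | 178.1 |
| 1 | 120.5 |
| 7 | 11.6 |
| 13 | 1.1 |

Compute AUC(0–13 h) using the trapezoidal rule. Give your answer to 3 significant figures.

Trapezoidal AUC_0→13:
  [0→1]: (178.1+120.5)/2 × 1 = 149.3
  [1→7]: (120.5+11.6)/2 × 6 = 396.3
  [7→13]: (11.6+1.1)/2 × 6 = 38.1
  Sum = 583.7 µg/L·h

AUC = 584 µg/L·h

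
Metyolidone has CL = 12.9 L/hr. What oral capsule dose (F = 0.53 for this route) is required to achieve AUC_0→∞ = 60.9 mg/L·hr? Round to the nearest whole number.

Dose = CL × AUC_0→∞ / F
     = 12.9 × 60.9 / 0.53 = 1482.28 mg

Dose = 1482 mg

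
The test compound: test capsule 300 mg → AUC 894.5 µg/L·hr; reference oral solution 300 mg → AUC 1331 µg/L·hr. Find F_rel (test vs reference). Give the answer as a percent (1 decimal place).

F_rel = 67.2%

F_rel = (AUC_test/D_test) / (AUC_ref/D_ref)
      = (894.5/300) / (1331/300)
      = 2.98167 / 4.43667 = 0.6721 = 67.21%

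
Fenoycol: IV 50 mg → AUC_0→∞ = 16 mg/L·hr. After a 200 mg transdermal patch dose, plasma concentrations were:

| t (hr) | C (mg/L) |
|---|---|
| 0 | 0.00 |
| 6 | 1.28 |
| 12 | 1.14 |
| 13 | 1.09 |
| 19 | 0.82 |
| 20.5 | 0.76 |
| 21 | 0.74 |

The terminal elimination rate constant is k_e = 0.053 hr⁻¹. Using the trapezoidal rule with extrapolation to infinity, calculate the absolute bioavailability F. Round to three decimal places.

Trapezoidal AUC_0→21 (transdermal patch):
  [0→6]: (0.00+1.28)/2 × 6 = 3.84
  [6→12]: (1.28+1.14)/2 × 6 = 7.26
  [12→13]: (1.14+1.09)/2 × 1 = 1.115
  [13→19]: (1.09+0.82)/2 × 6 = 5.73
  [19→20.5]: (0.82+0.76)/2 × 1.5 = 1.185
  [20.5→21]: (0.76+0.74)/2 × 0.5 = 0.375
  Sum = 19.505 mg/L·hr
Tail: C_last/k_e = 0.74/0.053 = 13.962
AUC_0→∞ (transdermal patch) = 19.505 + 13.962 = 33.467 mg/L·hr
F = (AUC_ev/D_ev)/(AUC_iv/D_iv) = (33.467/200)/(16/50) = 0.167335/0.32 = 0.5229

F = 0.523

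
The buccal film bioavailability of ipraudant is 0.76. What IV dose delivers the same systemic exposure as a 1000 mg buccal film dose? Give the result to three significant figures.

D_iv = 760 mg

Systemic exposure from an extravascular dose = F × D_ev, so the equivalent IV dose is F × D_ev.
D_iv = F × D_ev = 0.76 × 1000 = 760 mg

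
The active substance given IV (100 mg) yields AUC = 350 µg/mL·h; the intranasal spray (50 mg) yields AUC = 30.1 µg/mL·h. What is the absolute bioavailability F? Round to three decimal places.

F = (AUC_ev / D_ev) / (AUC_iv / D_iv)
  = (30.1/50) / (350/100)
  = 0.602 / 3.5 = 0.1720

F = 0.172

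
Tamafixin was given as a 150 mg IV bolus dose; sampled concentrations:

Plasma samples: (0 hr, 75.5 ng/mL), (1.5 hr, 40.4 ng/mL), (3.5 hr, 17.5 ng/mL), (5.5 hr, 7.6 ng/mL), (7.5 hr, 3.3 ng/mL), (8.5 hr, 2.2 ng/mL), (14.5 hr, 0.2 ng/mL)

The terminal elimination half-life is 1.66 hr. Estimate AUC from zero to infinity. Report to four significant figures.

AUC = 191.3 ng/mL·hr

Trapezoidal AUC_0→14.5:
  [0→1.5]: (75.5+40.4)/2 × 1.5 = 86.925
  [1.5→3.5]: (40.4+17.5)/2 × 2 = 57.9
  [3.5→5.5]: (17.5+7.6)/2 × 2 = 25.1
  [5.5→7.5]: (7.6+3.3)/2 × 2 = 10.9
  [7.5→8.5]: (3.3+2.2)/2 × 1 = 2.75
  [8.5→14.5]: (2.2+0.2)/2 × 6 = 7.2
  Sum = 190.775 ng/mL·hr
k_e = ln2 / t½ = 0.693147 / 1.66 = 0.4176 hr^-1
Extrapolated tail: C_last / k_e = 0.2 / 0.4176 = 0.479
AUC_0→∞ = 190.775 + 0.479 = 191.254 ng/mL·hr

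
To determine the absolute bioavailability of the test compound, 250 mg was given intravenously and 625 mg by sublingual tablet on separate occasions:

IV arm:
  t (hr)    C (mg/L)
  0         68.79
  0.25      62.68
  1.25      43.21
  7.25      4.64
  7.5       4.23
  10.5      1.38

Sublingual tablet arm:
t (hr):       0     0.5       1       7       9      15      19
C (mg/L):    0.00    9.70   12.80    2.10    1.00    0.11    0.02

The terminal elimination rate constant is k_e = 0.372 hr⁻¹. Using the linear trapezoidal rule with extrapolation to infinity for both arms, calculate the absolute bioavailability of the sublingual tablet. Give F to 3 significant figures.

F = 0.105

Trapezoidal AUC_0→10.5 (IV):
  [0→0.25]: (68.79+62.68)/2 × 0.25 = 16.43375
  [0.25→1.25]: (62.68+43.21)/2 × 1 = 52.945
  [1.25→7.25]: (43.21+4.64)/2 × 6 = 143.55
  [7.25→7.5]: (4.64+4.23)/2 × 0.25 = 1.10875
  [7.5→10.5]: (4.23+1.38)/2 × 3 = 8.415
  Sum = 222.4525 mg/L·hr
IV tail: 1.38/0.372 = 3.710; AUC_iv,0→∞ = 222.4525 + 3.710 = 226.1625 mg/L·hr
Trapezoidal AUC_0→19 (sublingual tablet):
  [0→0.5]: (0.00+9.70)/2 × 0.5 = 2.425
  [0.5→1]: (9.70+12.80)/2 × 0.5 = 5.625
  [1→7]: (12.80+2.10)/2 × 6 = 44.7
  [7→9]: (2.10+1.00)/2 × 2 = 3.1
  [9→15]: (1.00+0.11)/2 × 6 = 3.33
  [15→19]: (0.11+0.02)/2 × 4 = 0.26
  Sum = 59.44 mg/L·hr
sublingual tablet tail: 0.02/0.372 = 0.054; AUC_ev,0→∞ = 59.44 + 0.054 = 59.494 mg/L·hr
F = (AUC_ev/D_ev)/(AUC_iv/D_iv) = (59.494/625)/(226.1625/250) = 0.0951904/0.90465 = 0.1052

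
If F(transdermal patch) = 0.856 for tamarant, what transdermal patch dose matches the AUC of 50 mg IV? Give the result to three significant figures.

For equal systemic exposure: F × D_ev = D_iv
D_ev = D_iv / F = 50 / 0.856 = 58.4112 mg

D_transdermal = 58.4 mg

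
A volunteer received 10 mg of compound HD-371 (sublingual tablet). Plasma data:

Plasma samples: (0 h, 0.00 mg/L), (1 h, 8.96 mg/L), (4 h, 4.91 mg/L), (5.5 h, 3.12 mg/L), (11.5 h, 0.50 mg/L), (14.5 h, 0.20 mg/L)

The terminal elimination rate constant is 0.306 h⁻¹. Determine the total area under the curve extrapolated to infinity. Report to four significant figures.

Trapezoidal AUC_0→14.5:
  [0→1]: (0.00+8.96)/2 × 1 = 4.48
  [1→4]: (8.96+4.91)/2 × 3 = 20.805
  [4→5.5]: (4.91+3.12)/2 × 1.5 = 6.0225
  [5.5→11.5]: (3.12+0.50)/2 × 6 = 10.86
  [11.5→14.5]: (0.50+0.20)/2 × 3 = 1.05
  Sum = 43.2175 mg/L·h
Extrapolated tail: C_last / k_e = 0.20 / 0.306 = 0.654
AUC_0→∞ = 43.2175 + 0.654 = 43.8715 mg/L·h

AUC = 43.87 mg/L·h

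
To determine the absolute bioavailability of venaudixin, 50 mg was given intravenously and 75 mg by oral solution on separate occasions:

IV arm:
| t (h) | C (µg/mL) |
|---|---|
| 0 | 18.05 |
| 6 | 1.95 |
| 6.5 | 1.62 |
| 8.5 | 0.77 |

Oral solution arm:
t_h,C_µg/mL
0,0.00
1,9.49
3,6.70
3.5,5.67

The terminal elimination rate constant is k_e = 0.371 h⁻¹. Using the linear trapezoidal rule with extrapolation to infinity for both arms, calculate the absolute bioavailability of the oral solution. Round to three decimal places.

F = 0.401

Trapezoidal AUC_0→8.5 (IV):
  [0→6]: (18.05+1.95)/2 × 6 = 60.0
  [6→6.5]: (1.95+1.62)/2 × 0.5 = 0.8925
  [6.5→8.5]: (1.62+0.77)/2 × 2 = 2.39
  Sum = 63.2825 µg/mL·h
IV tail: 0.77/0.371 = 2.075; AUC_iv,0→∞ = 63.2825 + 2.075 = 65.3575 µg/mL·h
Trapezoidal AUC_0→3.5 (oral solution):
  [0→1]: (0.00+9.49)/2 × 1 = 4.745
  [1→3]: (9.49+6.70)/2 × 2 = 16.19
  [3→3.5]: (6.70+5.67)/2 × 0.5 = 3.0925
  Sum = 24.0275 µg/mL·h
oral solution tail: 5.67/0.371 = 15.283; AUC_ev,0→∞ = 24.0275 + 15.283 = 39.3105 µg/mL·h
F = (AUC_ev/D_ev)/(AUC_iv/D_iv) = (39.3105/75)/(65.3575/50) = 0.52414/1.30715 = 0.4010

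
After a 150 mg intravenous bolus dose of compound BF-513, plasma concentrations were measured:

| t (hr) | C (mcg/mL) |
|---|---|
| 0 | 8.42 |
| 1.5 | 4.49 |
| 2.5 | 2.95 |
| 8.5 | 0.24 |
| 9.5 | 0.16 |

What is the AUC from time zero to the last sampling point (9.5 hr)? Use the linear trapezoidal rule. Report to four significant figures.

Trapezoidal AUC_0→9.5:
  [0→1.5]: (8.42+4.49)/2 × 1.5 = 9.6825
  [1.5→2.5]: (4.49+2.95)/2 × 1 = 3.72
  [2.5→8.5]: (2.95+0.24)/2 × 6 = 9.57
  [8.5→9.5]: (0.24+0.16)/2 × 1 = 0.2
  Sum = 23.1725 mcg/mL·hr

AUC = 23.17 mcg/mL·hr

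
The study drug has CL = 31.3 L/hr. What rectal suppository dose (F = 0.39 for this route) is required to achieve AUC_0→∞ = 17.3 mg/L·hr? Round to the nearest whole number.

Dose = 1388 mg

Dose = CL × AUC_0→∞ / F
     = 31.3 × 17.3 / 0.39 = 1388.44 mg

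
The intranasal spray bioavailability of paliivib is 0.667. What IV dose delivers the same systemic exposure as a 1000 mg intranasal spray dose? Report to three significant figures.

D_iv = 667 mg

Systemic exposure from an extravascular dose = F × D_ev, so the equivalent IV dose is F × D_ev.
D_iv = F × D_ev = 0.667 × 1000 = 667 mg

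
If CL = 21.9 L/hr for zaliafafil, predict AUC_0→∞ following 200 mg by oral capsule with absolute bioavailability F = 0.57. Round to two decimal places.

AUC = 5.21 mg/L·hr

AUC_0→∞ = F × Dose / CL
        = 0.57 × 200 / 21.9 = 5.20548 mg/L·hr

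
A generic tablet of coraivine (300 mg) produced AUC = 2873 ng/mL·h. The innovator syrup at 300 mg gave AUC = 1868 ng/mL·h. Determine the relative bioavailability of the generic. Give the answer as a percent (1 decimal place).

F_rel = (AUC_test/D_test) / (AUC_ref/D_ref)
      = (2873/300) / (1868/300)
      = 9.57667 / 6.22667 = 1.5380 = 153.80%

F_rel = 153.8%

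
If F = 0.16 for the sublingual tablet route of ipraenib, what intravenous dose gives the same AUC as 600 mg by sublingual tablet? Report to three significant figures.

D_iv = 96.0 mg

Systemic exposure from an extravascular dose = F × D_ev, so the equivalent IV dose is F × D_ev.
D_iv = F × D_ev = 0.16 × 600 = 96 mg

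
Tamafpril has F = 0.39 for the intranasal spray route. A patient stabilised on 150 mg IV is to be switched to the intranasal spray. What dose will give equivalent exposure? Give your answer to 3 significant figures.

For equal systemic exposure: F × D_ev = D_iv
D_ev = D_iv / F = 150 / 0.39 = 384.615 mg

D_intranasal = 385 mg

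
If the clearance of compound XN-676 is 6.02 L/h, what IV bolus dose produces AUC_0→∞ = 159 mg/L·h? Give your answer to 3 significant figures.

Dose = 957 mg

Dose_iv = CL × AUC_0→∞
     = 6.02 × 159 = 957.18 mg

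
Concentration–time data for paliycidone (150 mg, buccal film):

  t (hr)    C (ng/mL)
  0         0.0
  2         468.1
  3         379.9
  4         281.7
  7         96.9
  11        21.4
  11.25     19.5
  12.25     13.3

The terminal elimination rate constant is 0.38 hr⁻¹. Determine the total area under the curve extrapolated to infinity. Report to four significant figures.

Trapezoidal AUC_0→12.25:
  [0→2]: (0.0+468.1)/2 × 2 = 468.1
  [2→3]: (468.1+379.9)/2 × 1 = 424.0
  [3→4]: (379.9+281.7)/2 × 1 = 330.8
  [4→7]: (281.7+96.9)/2 × 3 = 567.9
  [7→11]: (96.9+21.4)/2 × 4 = 236.6
  [11→11.25]: (21.4+19.5)/2 × 0.25 = 5.1125
  [11.25→12.25]: (19.5+13.3)/2 × 1 = 16.4
  Sum = 2048.9125 ng/mL·hr
Extrapolated tail: C_last / k_e = 13.3 / 0.38 = 35.000
AUC_0→∞ = 2048.9125 + 35.000 = 2083.9125 ng/mL·hr

AUC = 2084 ng/mL·hr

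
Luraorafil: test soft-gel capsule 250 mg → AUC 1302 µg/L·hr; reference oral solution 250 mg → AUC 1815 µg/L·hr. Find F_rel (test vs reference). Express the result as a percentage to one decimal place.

F_rel = 71.7%

F_rel = (AUC_test/D_test) / (AUC_ref/D_ref)
      = (1302/250) / (1815/250)
      = 5.208 / 7.26 = 0.7174 = 71.74%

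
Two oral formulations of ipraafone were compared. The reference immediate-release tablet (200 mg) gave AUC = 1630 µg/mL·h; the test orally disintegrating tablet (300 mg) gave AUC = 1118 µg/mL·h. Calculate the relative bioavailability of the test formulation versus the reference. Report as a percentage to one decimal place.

F_rel = (AUC_test/D_test) / (AUC_ref/D_ref)
      = (1118/300) / (1630/200)
      = 3.72667 / 8.15 = 0.4573 = 45.73%

F_rel = 45.7%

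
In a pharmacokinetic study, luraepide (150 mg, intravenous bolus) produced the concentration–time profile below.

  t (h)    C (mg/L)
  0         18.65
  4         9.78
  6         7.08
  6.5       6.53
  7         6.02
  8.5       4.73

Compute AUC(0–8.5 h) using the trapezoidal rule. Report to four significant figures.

AUC = 88.32 mg/L·h

Trapezoidal AUC_0→8.5:
  [0→4]: (18.65+9.78)/2 × 4 = 56.86
  [4→6]: (9.78+7.08)/2 × 2 = 16.86
  [6→6.5]: (7.08+6.53)/2 × 0.5 = 3.4025
  [6.5→7]: (6.53+6.02)/2 × 0.5 = 3.1375
  [7→8.5]: (6.02+4.73)/2 × 1.5 = 8.0625
  Sum = 88.3225 mg/L·h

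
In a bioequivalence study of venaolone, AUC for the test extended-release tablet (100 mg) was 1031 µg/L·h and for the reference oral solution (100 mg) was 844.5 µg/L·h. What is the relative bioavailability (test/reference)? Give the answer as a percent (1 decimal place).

F_rel = (AUC_test/D_test) / (AUC_ref/D_ref)
      = (1031/100) / (844.5/100)
      = 10.31 / 8.445 = 1.2208 = 122.08%

F_rel = 122.1%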